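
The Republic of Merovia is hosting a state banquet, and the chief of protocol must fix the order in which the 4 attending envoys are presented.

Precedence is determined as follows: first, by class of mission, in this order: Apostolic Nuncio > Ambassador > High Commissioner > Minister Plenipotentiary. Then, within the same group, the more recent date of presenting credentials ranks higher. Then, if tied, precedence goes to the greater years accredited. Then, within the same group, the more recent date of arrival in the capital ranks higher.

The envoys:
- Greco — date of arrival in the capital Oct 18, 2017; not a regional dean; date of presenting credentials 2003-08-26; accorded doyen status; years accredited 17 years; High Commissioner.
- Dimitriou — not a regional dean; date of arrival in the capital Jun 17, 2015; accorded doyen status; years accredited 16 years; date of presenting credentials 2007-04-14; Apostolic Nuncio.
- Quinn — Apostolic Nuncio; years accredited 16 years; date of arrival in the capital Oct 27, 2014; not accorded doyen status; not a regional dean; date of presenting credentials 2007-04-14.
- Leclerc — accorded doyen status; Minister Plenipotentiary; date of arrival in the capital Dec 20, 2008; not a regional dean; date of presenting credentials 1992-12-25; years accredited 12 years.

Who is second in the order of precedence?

By class of mission: Dimitriou and Quinn (Apostolic Nuncio); then Greco (High Commissioner); then Leclerc (Minister Plenipotentiary).
Dimitriou and Quinn both have date of presenting credentials 2007-04-14, so the next rule applies.
Dimitriou and Quinn both have years accredited 16 years, so the next rule applies.
Among Dimitriou and Quinn, by date of arrival in the capital (later first): Dimitriou (Jun 17, 2015) before Quinn (Oct 27, 2014).
Order: Dimitriou, Quinn, Greco, Leclerc.

Quinn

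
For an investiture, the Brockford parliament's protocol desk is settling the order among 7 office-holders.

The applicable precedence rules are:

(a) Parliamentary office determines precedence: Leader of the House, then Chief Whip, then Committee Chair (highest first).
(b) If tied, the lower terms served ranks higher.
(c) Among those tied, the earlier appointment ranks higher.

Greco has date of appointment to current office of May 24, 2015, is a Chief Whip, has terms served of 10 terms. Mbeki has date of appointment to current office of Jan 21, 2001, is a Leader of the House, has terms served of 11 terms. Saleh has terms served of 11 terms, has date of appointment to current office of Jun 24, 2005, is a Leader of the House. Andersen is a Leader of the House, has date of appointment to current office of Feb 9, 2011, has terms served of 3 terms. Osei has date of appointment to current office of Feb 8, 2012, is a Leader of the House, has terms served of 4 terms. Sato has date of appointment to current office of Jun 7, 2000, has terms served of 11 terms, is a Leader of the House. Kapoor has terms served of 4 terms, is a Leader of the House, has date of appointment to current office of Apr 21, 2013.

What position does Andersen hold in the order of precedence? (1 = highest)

By parliamentary office: Andersen, Osei, Kapoor, Sato, Mbeki and Saleh (Leader of the House); then Greco (Chief Whip).
Among Andersen, Osei, Kapoor, Sato, Mbeki and Saleh, by terms served (lower first): Andersen (3 terms) before Osei and Kapoor (4 terms) before Sato, Mbeki and Saleh (11 terms).
Among Osei and Kapoor, by date of appointment to current office (earlier first): Osei (Feb 8, 2012) before Kapoor (Apr 21, 2013).
Among Sato, Mbeki and Saleh, by date of appointment to current office (earlier first): Sato (Jun 7, 2000) before Mbeki (Jan 21, 2001) before Saleh (Jun 24, 2005).
Order: Andersen, Osei, Kapoor, Sato, Mbeki, Saleh, Greco. So position 1.

1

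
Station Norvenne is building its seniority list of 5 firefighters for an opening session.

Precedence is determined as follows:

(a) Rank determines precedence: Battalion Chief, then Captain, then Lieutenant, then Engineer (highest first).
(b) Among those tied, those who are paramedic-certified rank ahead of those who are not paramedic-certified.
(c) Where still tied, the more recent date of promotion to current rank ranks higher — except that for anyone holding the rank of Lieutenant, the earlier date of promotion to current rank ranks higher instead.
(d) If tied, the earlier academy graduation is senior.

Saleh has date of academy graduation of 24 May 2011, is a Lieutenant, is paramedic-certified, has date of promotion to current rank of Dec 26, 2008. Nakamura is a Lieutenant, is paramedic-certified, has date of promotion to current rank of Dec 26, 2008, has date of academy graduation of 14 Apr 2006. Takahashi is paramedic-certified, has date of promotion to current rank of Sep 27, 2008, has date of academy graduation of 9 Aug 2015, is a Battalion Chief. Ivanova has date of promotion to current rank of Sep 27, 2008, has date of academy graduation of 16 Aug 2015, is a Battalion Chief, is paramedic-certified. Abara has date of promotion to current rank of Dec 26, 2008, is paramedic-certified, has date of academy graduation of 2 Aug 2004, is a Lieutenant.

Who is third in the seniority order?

Abara

By rank: Takahashi and Ivanova (Battalion Chief); then Abara, Nakamura and Saleh (Lieutenant).
Takahashi and Ivanova are each paramedic-certified, so the next rule applies.
Takahashi and Ivanova both have date of promotion to current rank Sep 27, 2008, so the next rule applies.
Among Takahashi and Ivanova, by date of academy graduation (earlier first): Takahashi (9 Aug 2015) before Ivanova (16 Aug 2015).
Abara, Nakamura and Saleh are each paramedic-certified, so the next rule applies.
Abara, Nakamura and Saleh all have date of promotion to current rank Dec 26, 2008, so the next rule applies.
Among Abara, Nakamura and Saleh, by date of academy graduation (earlier first): Abara (2 Aug 2004) before Nakamura (14 Apr 2006) before Saleh (24 May 2011).
Order: Takahashi, Ivanova, Abara, Nakamura, Saleh.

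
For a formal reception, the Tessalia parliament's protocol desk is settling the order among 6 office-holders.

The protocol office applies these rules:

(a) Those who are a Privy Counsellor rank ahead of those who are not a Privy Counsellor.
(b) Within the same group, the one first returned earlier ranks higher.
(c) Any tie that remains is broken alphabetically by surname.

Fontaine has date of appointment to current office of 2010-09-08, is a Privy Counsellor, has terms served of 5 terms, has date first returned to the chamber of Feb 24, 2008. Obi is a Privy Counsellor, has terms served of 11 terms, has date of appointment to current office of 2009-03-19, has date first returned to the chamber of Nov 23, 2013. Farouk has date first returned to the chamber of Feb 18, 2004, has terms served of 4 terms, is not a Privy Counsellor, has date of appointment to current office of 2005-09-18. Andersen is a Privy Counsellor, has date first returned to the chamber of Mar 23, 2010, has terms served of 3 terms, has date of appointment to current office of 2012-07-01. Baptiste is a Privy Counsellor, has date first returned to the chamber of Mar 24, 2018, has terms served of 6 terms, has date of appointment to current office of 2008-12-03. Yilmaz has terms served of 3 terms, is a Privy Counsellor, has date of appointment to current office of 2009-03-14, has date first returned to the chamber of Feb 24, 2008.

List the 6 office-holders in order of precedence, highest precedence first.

By the first rule: Fontaine, Yilmaz, Andersen, Obi and Baptiste (each a Privy Counsellor); then Farouk (not a Privy Counsellor).
Among Fontaine, Yilmaz, Andersen, Obi and Baptiste, by date first returned to the chamber (earlier first): Fontaine and Yilmaz (Feb 24, 2008) before Andersen (Mar 23, 2010) before Obi (Nov 23, 2013) before Baptiste (Mar 24, 2018).
Among Fontaine and Yilmaz, alphabetically by surname: Fontaine before Yilmaz.
Full order: Fontaine, Yilmaz, Andersen, Obi, Baptiste, Farouk.

Fontaine, Yilmaz, Andersen, Obi, Baptiste, Farouk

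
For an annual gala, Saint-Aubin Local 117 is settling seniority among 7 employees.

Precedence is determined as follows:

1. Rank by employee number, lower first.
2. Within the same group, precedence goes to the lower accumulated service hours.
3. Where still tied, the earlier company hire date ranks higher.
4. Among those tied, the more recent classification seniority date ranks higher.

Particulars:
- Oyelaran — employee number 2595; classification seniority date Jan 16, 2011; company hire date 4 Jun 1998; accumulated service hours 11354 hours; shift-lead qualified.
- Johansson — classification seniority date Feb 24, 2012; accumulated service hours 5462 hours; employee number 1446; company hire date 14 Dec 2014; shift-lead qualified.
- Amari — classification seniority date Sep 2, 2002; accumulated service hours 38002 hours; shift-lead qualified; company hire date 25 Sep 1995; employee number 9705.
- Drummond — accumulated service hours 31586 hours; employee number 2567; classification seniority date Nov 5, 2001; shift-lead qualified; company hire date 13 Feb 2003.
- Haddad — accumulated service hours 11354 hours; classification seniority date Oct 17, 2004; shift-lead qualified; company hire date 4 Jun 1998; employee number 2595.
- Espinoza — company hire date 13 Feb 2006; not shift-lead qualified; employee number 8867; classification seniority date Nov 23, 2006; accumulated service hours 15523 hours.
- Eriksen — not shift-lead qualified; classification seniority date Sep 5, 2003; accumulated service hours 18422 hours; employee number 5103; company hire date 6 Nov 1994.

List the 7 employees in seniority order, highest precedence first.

By employee number (lower first): Johansson (1446); then Drummond (2567); then Oyelaran and Haddad (both 2595); then Eriksen (5103); then Espinoza (8867); then Amari (9705).
Oyelaran and Haddad both have accumulated service hours 11354 hours, so the next rule applies.
Oyelaran and Haddad both have company hire date 4 Jun 1998, so the next rule applies.
Among Oyelaran and Haddad, by classification seniority date (later first): Oyelaran (Jan 16, 2011) before Haddad (Oct 17, 2004).
Full order: Johansson, Drummond, Oyelaran, Haddad, Eriksen, Espinoza, Amari.

Johansson, Drummond, Oyelaran, Haddad, Eriksen, Espinoza, Amari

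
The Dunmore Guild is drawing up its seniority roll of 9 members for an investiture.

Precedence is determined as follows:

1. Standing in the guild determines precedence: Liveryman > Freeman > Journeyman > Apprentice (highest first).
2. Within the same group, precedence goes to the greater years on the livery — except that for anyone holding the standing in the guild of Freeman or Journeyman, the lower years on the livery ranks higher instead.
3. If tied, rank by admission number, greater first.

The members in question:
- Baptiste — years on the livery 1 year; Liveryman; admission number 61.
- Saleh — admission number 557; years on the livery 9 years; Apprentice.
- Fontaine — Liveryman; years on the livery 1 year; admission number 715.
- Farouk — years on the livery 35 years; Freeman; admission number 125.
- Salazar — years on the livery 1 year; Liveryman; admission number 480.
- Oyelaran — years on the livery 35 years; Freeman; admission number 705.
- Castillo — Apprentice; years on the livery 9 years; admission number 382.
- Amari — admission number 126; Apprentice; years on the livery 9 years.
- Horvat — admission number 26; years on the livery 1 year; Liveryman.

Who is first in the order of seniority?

By standing in the guild: Fontaine, Salazar, Baptiste and Horvat (Liveryman); then Oyelaran and Farouk (Freeman); then Saleh, Castillo and Amari (Apprentice).
Fontaine, Salazar, Baptiste and Horvat all have years on the livery 1 year, so the next rule applies.
Among Fontaine, Salazar, Baptiste and Horvat, by admission number (higher first): Fontaine (715) before Salazar (480) before Baptiste (61) before Horvat (26).
Oyelaran and Farouk both have years on the livery 35 years, so the next rule applies.
Among Oyelaran and Farouk, by admission number (higher first): Oyelaran (705) before Farouk (125).
Saleh, Castillo and Amari all have years on the livery 9 years, so the next rule applies.
Among Saleh, Castillo and Amari, by admission number (higher first): Saleh (557) before Castillo (382) before Amari (126).
Order: Fontaine, Salazar, Baptiste, Horvat, Oyelaran, Farouk, Saleh, Castillo, Amari.

Fontaine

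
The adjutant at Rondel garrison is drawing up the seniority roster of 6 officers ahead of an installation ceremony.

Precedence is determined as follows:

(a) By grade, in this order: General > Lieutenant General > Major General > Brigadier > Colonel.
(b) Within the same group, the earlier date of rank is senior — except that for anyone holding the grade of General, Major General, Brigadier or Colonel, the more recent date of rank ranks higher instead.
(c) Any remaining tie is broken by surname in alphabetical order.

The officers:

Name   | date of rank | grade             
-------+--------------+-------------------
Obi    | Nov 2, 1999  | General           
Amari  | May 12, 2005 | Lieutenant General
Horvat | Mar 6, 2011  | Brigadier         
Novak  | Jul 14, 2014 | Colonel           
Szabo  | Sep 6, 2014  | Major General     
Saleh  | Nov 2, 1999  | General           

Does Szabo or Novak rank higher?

By grade: Obi and Saleh (General); then Amari (Lieutenant General); then Szabo (Major General); then Horvat (Brigadier); then Novak (Colonel).
Obi and Saleh both have date of rank Nov 2, 1999, so the next rule applies.
Among Obi and Saleh, alphabetically by surname: Obi before Saleh.
So Szabo takes precedence.

Szabo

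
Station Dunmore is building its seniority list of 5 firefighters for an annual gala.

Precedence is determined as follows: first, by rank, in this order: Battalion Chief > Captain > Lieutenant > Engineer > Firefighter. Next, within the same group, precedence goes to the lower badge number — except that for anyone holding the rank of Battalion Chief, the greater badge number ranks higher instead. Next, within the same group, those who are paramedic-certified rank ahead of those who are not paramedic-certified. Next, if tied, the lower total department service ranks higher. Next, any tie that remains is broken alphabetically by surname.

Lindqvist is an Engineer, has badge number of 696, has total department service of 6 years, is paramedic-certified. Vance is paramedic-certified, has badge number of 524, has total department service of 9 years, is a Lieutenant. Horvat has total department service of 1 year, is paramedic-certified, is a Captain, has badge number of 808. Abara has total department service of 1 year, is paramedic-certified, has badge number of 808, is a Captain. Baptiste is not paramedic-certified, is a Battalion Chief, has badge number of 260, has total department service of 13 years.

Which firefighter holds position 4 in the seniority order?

By rank: Baptiste (Battalion Chief); then Abara and Horvat (Captain); then Vance (Lieutenant); then Lindqvist (Engineer).
Abara and Horvat both have badge number 808, so the next rule applies.
Abara and Horvat are each paramedic-certified, so the next rule applies.
Abara and Horvat both have total department service 1 year, so the next rule applies.
Among Abara and Horvat, alphabetically by surname: Abara before Horvat.
Order: Baptiste, Abara, Horvat, Vance, Lindqvist.

Vance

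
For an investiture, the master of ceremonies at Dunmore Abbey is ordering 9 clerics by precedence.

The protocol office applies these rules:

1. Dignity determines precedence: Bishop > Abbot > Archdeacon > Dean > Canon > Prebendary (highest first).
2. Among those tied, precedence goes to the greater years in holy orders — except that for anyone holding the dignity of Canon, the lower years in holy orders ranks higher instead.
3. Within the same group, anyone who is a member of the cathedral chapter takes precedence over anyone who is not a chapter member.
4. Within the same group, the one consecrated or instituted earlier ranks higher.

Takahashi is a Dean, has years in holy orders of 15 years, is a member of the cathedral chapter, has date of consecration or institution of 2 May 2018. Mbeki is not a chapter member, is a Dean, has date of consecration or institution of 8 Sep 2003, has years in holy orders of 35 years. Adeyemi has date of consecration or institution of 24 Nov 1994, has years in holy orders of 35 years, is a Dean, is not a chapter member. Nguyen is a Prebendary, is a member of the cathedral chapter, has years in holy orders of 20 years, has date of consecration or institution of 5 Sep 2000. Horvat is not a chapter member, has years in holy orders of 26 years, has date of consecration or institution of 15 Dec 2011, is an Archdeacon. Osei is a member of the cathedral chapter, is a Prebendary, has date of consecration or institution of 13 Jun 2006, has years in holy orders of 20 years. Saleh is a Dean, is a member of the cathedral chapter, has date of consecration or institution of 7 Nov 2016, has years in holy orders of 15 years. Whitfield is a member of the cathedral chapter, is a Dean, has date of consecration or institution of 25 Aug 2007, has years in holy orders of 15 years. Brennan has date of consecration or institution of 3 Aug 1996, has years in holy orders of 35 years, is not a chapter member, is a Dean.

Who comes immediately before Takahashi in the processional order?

By dignity: Horvat (Archdeacon); then Adeyemi, Brennan, Mbeki, Whitfield, Saleh and Takahashi (Dean); then Nguyen and Osei (Prebendary).
Among Adeyemi, Brennan, Mbeki, Whitfield, Saleh and Takahashi, by years in holy orders (higher first): Adeyemi, Brennan and Mbeki (35 years) before Whitfield, Saleh and Takahashi (15 years).
Adeyemi, Brennan and Mbeki are each not a chapter member, so the next rule applies.
Among Adeyemi, Brennan and Mbeki, by date of consecration or institution (earlier first): Adeyemi (24 Nov 1994) before Brennan (3 Aug 1996) before Mbeki (8 Sep 2003).
Whitfield, Saleh and Takahashi are each a member of the cathedral chapter, so the next rule applies.
Among Whitfield, Saleh and Takahashi, by date of consecration or institution (earlier first): Whitfield (25 Aug 2007) before Saleh (7 Nov 2016) before Takahashi (2 May 2018).
Nguyen and Osei both have years in holy orders 20 years, so the next rule applies.
Nguyen and Osei are each a member of the cathedral chapter, so the next rule applies.
Among Nguyen and Osei, by date of consecration or institution (earlier first): Nguyen (5 Sep 2000) before Osei (13 Jun 2006).
Order: Horvat, Adeyemi, Brennan, Mbeki, Whitfield, Saleh, Takahashi, Nguyen, Osei.

Saleh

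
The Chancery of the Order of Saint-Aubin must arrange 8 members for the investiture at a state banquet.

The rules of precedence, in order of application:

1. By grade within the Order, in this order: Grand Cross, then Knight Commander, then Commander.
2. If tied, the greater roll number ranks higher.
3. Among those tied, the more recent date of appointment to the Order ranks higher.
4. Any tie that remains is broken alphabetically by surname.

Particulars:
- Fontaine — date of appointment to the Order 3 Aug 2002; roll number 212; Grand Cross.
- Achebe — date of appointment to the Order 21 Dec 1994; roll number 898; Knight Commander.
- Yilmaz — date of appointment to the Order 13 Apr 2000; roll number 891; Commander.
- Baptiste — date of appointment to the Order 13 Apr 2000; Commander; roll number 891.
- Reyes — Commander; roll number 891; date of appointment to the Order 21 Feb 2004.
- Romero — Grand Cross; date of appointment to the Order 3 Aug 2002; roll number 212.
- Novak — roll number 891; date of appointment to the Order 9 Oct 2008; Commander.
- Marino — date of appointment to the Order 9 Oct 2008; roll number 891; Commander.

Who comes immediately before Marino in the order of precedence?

By grade within the Order: Fontaine and Romero (Grand Cross); then Achebe (Knight Commander); then Marino, Novak, Reyes, Baptiste and Yilmaz (Commander).
Fontaine and Romero both have roll number 212, so the next rule applies.
Fontaine and Romero both have date of appointment to the Order 3 Aug 2002, so the next rule applies.
Among Fontaine and Romero, alphabetically by surname: Fontaine before Romero.
Marino, Novak, Reyes, Baptiste and Yilmaz all have roll number 891, so the next rule applies.
Among Marino, Novak, Reyes, Baptiste and Yilmaz, by date of appointment to the Order (later first): Marino and Novak (9 Oct 2008) before Reyes (21 Feb 2004) before Baptiste and Yilmaz (13 Apr 2000).
Among Marino and Novak, alphabetically by surname: Marino before Novak.
Among Baptiste and Yilmaz, alphabetically by surname: Baptiste before Yilmaz.
Order: Fontaine, Romero, Achebe, Marino, Novak, Reyes, Baptiste, Yilmaz.

Achebe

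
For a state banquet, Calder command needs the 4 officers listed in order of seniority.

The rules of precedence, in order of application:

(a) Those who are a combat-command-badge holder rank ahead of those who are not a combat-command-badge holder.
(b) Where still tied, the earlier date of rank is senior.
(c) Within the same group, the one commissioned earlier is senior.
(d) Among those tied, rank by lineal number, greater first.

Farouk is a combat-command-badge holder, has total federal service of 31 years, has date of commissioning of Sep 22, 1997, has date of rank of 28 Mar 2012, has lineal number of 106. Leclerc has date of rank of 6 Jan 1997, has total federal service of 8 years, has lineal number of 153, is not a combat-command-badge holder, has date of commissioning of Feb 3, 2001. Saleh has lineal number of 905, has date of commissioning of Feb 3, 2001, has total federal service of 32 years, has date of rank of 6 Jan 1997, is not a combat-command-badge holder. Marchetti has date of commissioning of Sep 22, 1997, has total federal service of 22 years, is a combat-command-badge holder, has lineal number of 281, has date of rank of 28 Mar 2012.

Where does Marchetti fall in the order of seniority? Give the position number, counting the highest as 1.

1

By the first rule: Marchetti and Farouk (both a combat-command-badge holder); then Saleh and Leclerc (both not a combat-command-badge holder).
Marchetti and Farouk both have date of rank 28 Mar 2012, so the next rule applies.
Marchetti and Farouk both have date of commissioning Sep 22, 1997, so the next rule applies.
Among Marchetti and Farouk, by lineal number (higher first): Marchetti (281) before Farouk (106).
Saleh and Leclerc both have date of rank 6 Jan 1997, so the next rule applies.
Saleh and Leclerc both have date of commissioning Feb 3, 2001, so the next rule applies.
Among Saleh and Leclerc, by lineal number (higher first): Saleh (905) before Leclerc (153).
Order: Marchetti, Farouk, Saleh, Leclerc. So position 1.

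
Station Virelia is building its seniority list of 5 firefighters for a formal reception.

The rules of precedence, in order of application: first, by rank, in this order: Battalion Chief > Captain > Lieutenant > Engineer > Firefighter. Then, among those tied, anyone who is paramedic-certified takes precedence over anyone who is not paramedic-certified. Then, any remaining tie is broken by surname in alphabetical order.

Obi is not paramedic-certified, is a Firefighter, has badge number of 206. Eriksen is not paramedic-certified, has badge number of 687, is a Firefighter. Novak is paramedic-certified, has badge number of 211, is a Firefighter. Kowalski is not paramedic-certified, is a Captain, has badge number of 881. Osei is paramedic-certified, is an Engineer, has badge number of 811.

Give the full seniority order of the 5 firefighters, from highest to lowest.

By rank: Kowalski (Captain); then Osei (Engineer); then Novak, Eriksen and Obi (Firefighter).
Among Novak, Eriksen and Obi, paramedic-certified before not paramedic-certified: Novak (paramedic-certified) before Eriksen and Obi (not paramedic-certified).
Among Eriksen and Obi, alphabetically by surname: Eriksen before Obi.
Full order: Kowalski, Osei, Novak, Eriksen, Obi.

Kowalski, Osei, Novak, Eriksen, Obi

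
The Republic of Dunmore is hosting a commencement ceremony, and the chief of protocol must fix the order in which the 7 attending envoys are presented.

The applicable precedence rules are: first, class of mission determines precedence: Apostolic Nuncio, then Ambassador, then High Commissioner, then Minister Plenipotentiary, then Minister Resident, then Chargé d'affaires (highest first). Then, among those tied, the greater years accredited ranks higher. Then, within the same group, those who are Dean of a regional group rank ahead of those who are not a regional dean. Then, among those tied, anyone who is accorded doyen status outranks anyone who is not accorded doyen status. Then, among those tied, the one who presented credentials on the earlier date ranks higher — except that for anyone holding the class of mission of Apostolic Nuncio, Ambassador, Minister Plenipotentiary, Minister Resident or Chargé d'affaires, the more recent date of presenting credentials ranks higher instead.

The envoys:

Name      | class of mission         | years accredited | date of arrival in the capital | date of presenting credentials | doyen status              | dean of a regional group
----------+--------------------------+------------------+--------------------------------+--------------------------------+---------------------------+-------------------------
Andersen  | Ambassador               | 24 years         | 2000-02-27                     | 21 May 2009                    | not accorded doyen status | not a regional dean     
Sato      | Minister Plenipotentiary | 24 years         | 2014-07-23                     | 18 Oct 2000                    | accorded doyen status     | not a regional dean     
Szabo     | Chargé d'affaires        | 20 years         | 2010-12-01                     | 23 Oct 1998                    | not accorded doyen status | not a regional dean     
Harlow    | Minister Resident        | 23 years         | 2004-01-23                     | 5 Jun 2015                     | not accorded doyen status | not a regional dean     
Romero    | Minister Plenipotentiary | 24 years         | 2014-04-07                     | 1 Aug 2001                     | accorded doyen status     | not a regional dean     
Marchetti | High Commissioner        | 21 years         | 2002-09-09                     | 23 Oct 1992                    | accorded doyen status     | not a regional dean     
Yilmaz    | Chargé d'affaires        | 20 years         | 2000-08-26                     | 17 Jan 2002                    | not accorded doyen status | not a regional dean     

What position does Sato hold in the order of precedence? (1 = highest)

4

By class of mission: Andersen (Ambassador); then Marchetti (High Commissioner); then Romero and Sato (Minister Plenipotentiary); then Harlow (Minister Resident); then Yilmaz and Szabo (Chargé d'affaires).
Romero and Sato both have years accredited 24 years, so the next rule applies.
Romero and Sato are each not a regional dean, so the next rule applies.
Romero and Sato are each accorded doyen status, so the next rule applies.
Among Romero and Sato, by date of presenting credentials (later first) (reversed rule for this group): Romero (1 Aug 2001) before Sato (18 Oct 2000).
Yilmaz and Szabo both have years accredited 20 years, so the next rule applies.
Yilmaz and Szabo are each not a regional dean, so the next rule applies.
Yilmaz and Szabo are each not accorded doyen status, so the next rule applies.
Among Yilmaz and Szabo, by date of presenting credentials (later first) (reversed rule for this group): Yilmaz (17 Jan 2002) before Szabo (23 Oct 1998).
Order: Andersen, Marchetti, Romero, Sato, Harlow, Yilmaz, Szabo. So position 4.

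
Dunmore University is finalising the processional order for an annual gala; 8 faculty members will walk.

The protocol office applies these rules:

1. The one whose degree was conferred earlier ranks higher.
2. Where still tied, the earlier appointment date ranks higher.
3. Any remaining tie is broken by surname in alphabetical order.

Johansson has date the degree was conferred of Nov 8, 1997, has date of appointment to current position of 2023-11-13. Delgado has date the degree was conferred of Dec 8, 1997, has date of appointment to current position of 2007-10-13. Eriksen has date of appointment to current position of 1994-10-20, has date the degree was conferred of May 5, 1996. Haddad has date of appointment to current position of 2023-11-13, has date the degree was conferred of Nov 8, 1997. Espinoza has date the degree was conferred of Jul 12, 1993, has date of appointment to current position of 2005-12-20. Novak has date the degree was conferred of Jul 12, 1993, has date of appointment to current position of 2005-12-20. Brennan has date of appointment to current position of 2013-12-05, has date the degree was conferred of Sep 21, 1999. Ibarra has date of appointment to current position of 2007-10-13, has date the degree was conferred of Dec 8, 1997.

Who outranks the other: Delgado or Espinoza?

Espinoza

By date the degree was conferred (earlier first): Espinoza and Novak (both Jul 12, 1993); then Eriksen (May 5, 1996); then Haddad and Johansson (both Nov 8, 1997); then Delgado and Ibarra (both Dec 8, 1997); then Brennan (Sep 21, 1999).
Espinoza and Novak both have date of appointment to current position 2005-12-20, so the next rule applies.
Among Espinoza and Novak, alphabetically by surname: Espinoza before Novak.
Haddad and Johansson both have date of appointment to current position 2023-11-13, so the next rule applies.
Among Haddad and Johansson, alphabetically by surname: Haddad before Johansson.
Delgado and Ibarra both have date of appointment to current position 2007-10-13, so the next rule applies.
Among Delgado and Ibarra, alphabetically by surname: Delgado before Ibarra.
So Espinoza takes precedence.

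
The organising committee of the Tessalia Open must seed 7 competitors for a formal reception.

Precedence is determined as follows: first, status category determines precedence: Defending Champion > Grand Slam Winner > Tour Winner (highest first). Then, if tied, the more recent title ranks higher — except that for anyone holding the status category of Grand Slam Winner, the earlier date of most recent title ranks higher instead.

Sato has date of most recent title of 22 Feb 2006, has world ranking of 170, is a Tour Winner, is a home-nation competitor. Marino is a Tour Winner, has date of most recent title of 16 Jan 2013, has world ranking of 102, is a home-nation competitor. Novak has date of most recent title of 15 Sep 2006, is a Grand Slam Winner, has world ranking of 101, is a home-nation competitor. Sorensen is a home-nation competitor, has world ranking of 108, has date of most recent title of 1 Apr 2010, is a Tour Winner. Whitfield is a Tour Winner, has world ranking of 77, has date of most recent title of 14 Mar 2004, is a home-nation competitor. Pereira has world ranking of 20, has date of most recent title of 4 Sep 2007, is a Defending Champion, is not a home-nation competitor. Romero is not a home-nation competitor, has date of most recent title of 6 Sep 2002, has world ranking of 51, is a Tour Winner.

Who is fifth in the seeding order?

Sato

By status category: Pereira (Defending Champion); then Novak (Grand Slam Winner); then Marino, Sorensen, Sato, Whitfield and Romero (Tour Winner).
Among Marino, Sorensen, Sato, Whitfield and Romero, by date of most recent title (later first): Marino (16 Jan 2013) before Sorensen (1 Apr 2010) before Sato (22 Feb 2006) before Whitfield (14 Mar 2004) before Romero (6 Sep 2002).
Order: Pereira, Novak, Marino, Sorensen, Sato, Whitfield, Romero.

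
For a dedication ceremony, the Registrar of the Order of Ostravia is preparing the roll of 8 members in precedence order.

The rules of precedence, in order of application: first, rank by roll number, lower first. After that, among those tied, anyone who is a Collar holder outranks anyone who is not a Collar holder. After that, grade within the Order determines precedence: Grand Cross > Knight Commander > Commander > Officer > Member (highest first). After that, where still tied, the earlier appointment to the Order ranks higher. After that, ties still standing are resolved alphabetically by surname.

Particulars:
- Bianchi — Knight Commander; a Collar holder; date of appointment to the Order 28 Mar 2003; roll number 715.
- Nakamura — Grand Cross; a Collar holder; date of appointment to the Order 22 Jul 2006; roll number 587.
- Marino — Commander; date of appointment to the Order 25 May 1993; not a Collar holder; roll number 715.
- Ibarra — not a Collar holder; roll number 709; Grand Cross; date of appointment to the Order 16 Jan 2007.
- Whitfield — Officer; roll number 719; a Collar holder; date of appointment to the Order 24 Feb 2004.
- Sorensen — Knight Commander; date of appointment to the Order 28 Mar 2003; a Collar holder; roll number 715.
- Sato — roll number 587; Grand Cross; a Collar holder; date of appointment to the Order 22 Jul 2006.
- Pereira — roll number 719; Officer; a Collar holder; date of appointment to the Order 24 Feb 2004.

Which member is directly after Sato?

By roll number (lower first): Nakamura and Sato (both 587); then Ibarra (709); then Bianchi, Sorensen and Marino (each 715); then Pereira and Whitfield (both 719).
Nakamura and Sato are each a Collar holder, so the next rule applies.
Nakamura and Sato are each Grand Cross, so the next rule applies.
Nakamura and Sato both have date of appointment to the Order 22 Jul 2006, so the next rule applies.
Among Nakamura and Sato, alphabetically by surname: Nakamura before Sato.
Among Bianchi, Sorensen and Marino, a Collar holder before not a Collar holder: Bianchi and Sorensen (a Collar holder) before Marino (not a Collar holder).
Bianchi and Sorensen are each Knight Commander, so the next rule applies.
Bianchi and Sorensen both have date of appointment to the Order 28 Mar 2003, so the next rule applies.
Among Bianchi and Sorensen, alphabetically by surname: Bianchi before Sorensen.
Pereira and Whitfield are each a Collar holder, so the next rule applies.
Pereira and Whitfield are each Officer, so the next rule applies.
Pereira and Whitfield both have date of appointment to the Order 24 Feb 2004, so the next rule applies.
Among Pereira and Whitfield, alphabetically by surname: Pereira before Whitfield.
Order: Nakamura, Sato, Ibarra, Bianchi, Sorensen, Marino, Pereira, Whitfield.

Ibarra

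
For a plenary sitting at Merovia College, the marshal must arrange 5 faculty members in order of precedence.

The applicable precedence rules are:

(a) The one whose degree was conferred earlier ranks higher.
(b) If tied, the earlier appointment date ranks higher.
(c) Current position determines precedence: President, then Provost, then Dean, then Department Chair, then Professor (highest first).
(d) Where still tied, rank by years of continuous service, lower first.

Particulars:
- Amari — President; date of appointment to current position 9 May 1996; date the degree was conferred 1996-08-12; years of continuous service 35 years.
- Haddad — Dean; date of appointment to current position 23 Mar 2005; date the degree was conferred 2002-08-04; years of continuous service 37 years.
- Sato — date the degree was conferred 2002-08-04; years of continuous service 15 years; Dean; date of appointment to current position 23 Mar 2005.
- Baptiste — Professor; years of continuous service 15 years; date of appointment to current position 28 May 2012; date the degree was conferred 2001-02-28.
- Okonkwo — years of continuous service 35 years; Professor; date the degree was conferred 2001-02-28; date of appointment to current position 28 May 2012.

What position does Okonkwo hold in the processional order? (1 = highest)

3

By date the degree was conferred (earlier first): Amari (1996-08-12); then Baptiste and Okonkwo (both 2001-02-28); then Sato and Haddad (both 2002-08-04).
Baptiste and Okonkwo both have date of appointment to current position 28 May 2012, so the next rule applies.
Baptiste and Okonkwo are each Professor, so the next rule applies.
Among Baptiste and Okonkwo, by years of continuous service (lower first): Baptiste (15 years) before Okonkwo (35 years).
Sato and Haddad both have date of appointment to current position 23 Mar 2005, so the next rule applies.
Sato and Haddad are each Dean, so the next rule applies.
Among Sato and Haddad, by years of continuous service (lower first): Sato (15 years) before Haddad (37 years).
Order: Amari, Baptiste, Okonkwo, Sato, Haddad. So position 3.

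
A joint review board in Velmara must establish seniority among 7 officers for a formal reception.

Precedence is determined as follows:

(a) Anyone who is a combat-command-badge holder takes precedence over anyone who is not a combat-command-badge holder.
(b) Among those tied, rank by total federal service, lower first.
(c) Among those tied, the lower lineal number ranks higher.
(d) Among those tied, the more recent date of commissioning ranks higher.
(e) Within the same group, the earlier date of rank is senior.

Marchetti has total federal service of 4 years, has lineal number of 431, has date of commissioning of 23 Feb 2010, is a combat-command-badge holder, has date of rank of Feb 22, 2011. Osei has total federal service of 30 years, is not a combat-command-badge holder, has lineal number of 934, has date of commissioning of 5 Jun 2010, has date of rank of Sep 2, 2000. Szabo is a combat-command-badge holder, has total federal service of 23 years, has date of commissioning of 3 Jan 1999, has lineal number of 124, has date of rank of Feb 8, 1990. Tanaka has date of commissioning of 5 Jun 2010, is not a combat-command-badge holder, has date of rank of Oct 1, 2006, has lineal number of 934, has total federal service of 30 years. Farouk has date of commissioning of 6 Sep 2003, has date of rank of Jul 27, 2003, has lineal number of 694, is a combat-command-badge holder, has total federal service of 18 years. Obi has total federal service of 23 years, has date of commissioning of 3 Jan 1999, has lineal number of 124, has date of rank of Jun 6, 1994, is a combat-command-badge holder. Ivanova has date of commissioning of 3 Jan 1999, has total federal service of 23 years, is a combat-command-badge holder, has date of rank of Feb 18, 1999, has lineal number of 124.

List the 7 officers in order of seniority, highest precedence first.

By the first rule: Marchetti, Farouk, Szabo, Obi and Ivanova (each a combat-command-badge holder); then Osei and Tanaka (both not a combat-command-badge holder).
Among Marchetti, Farouk, Szabo, Obi and Ivanova, by total federal service (lower first): Marchetti (4 years) before Farouk (18 years) before Szabo, Obi and Ivanova (23 years).
Szabo, Obi and Ivanova all have lineal number 124, so the next rule applies.
Szabo, Obi and Ivanova all have date of commissioning 3 Jan 1999, so the next rule applies.
Among Szabo, Obi and Ivanova, by date of rank (earlier first): Szabo (Feb 8, 1990) before Obi (Jun 6, 1994) before Ivanova (Feb 18, 1999).
Osei and Tanaka both have total federal service 30 years, so the next rule applies.
Osei and Tanaka both have lineal number 934, so the next rule applies.
Osei and Tanaka both have date of commissioning 5 Jun 2010, so the next rule applies.
Among Osei and Tanaka, by date of rank (earlier first): Osei (Sep 2, 2000) before Tanaka (Oct 1, 2006).
Full order: Marchetti, Farouk, Szabo, Obi, Ivanova, Osei, Tanaka.

Marchetti, Farouk, Szabo, Obi, Ivanova, Osei, Tanaka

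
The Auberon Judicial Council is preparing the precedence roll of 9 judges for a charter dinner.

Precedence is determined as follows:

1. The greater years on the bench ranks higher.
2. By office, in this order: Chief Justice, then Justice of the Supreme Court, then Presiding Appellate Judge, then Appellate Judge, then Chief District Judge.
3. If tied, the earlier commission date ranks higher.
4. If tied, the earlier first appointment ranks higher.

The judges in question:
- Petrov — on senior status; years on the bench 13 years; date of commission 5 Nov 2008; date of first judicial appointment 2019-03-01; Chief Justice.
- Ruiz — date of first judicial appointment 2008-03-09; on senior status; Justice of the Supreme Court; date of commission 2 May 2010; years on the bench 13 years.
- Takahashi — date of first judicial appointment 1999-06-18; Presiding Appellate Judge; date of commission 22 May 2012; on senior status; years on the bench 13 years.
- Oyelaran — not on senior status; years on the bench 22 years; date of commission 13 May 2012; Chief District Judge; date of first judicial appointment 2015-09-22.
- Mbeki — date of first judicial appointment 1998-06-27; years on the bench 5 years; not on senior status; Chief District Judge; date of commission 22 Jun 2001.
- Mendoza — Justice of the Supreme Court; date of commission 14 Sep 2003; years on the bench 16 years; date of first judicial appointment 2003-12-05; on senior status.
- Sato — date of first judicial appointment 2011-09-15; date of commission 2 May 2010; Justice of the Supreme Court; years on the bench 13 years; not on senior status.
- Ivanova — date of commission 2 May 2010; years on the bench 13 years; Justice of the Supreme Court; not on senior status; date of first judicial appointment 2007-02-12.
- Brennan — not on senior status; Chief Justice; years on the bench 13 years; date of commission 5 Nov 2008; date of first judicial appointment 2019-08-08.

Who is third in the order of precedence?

Petrov

By years on the bench (higher first): Oyelaran (22 years); then Mendoza (16 years); then Petrov, Brennan, Ivanova, Ruiz, Sato and Takahashi (each 13 years); then Mbeki (5 years).
Among Petrov, Brennan, Ivanova, Ruiz, Sato and Takahashi, by office: Petrov and Brennan (Chief Justice) before Ivanova, Ruiz and Sato (Justice of the Supreme Court) before Takahashi (Presiding Appellate Judge).
Petrov and Brennan both have date of commission 5 Nov 2008, so the next rule applies.
Among Petrov and Brennan, by date of first judicial appointment (earlier first): Petrov (2019-03-01) before Brennan (2019-08-08).
Ivanova, Ruiz and Sato all have date of commission 2 May 2010, so the next rule applies.
Among Ivanova, Ruiz and Sato, by date of first judicial appointment (earlier first): Ivanova (2007-02-12) before Ruiz (2008-03-09) before Sato (2011-09-15).
Order: Oyelaran, Mendoza, Petrov, Brennan, Ivanova, Ruiz, Sato, Takahashi, Mbeki.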